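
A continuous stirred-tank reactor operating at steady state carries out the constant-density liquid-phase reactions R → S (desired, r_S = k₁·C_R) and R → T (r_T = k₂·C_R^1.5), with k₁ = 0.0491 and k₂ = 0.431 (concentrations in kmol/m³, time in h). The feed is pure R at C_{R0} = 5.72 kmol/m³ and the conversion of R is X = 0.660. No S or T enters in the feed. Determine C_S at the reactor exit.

Exit C_R = C_{R0}(1−X) = 5.72×0.340 = 1.945 kmol/m³.
Rates in a CSTR are evaluated at the outlet concentration: r_S = 0.0491×1.945 = 0.09549, r_T = 0.431×1.945^1.5 = 1.169.
Fraction of consumed R going to S: r_S/(r_S+r_T) = 0.07552.
C_S = 0.07552·C_{R0}·X = 0.07552×5.72×0.660 = 0.285 kmol/m³.

0.285 kmol/m³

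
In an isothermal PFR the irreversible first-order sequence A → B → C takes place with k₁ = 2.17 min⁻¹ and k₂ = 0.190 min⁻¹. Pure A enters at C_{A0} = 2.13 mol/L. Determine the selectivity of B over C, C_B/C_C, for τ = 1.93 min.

The intermediate concentration in a first-order A→B→C sequence is C_B = k₁C_{A0}(e^(−k₁τ) − e^(−k₂τ))/(k₂−k₁).
e^(−k₁τ) = e^(−2.17×1.93) = e^(−4.188) = 0.01518; e^(−k₂τ) = e^(−0.3667) = 0.6930.
C_B = 2.17×2.13/(0.190−2.17) × (0.01518−0.6930) = (-2.334)×(-0.6778) = 1.582 mol/L.
C_A = C_{A0}e^(−k₁τ) = 0.03232 mol/L, so C_C = C_{A0}−C_A−C_B = 0.5153 mol/L; C_B/C_C = 3.07.

3.07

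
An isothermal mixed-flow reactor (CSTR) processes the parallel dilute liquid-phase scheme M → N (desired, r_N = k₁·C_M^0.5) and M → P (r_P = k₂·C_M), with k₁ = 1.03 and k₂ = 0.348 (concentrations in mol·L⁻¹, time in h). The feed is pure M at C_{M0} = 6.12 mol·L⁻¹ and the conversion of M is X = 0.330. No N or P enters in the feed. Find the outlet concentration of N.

1.20 mol·L⁻¹

Exit C_M = C_{M0}(1−X) = 6.12×0.670 = 4.100 mol·L⁻¹.
In a CSTR the entire volume is at exit conditions, so r_N = 1.03×4.100^0.5 = 2.086 and r_P = 0.348×4.100 = 1.427.
Fraction of consumed M going to N: r_N/(r_N+r_P) = 0.5938.
C_N = 0.5938·C_{M0}·X = 0.5938×6.12×0.330 = 1.20 mol·L⁻¹.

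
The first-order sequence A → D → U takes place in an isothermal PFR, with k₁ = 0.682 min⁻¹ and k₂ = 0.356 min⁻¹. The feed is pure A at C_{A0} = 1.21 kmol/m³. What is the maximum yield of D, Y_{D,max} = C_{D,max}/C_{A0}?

0.492

Evaluating C_D at τ_opt = ln(k₂/k₁)/(k₂−k₁) gives C_{D,max}/C_{A0} = (k₁/k₂)^[k₂/(k₂−k₁)].
= (0.682/0.356)^(0.356/(0.356−0.682)) = (1.916)^(-1.092) = 0.4917.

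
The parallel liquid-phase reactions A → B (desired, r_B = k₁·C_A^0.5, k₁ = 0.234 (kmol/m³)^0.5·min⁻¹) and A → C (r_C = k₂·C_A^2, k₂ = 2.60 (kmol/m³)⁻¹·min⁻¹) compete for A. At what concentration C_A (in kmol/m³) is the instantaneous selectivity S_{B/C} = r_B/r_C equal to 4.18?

S_{B/C} = (k₁/k₂)·C_A^-1.5 ⇒ C_A = (S·k₂/k₁)^(1/(-1.5)).
= (4.18×2.60/0.234)^(-0.6667) = (46.44)^(-0.6667) = 0.0774 kmol/m³.

0.0774 kmol/m³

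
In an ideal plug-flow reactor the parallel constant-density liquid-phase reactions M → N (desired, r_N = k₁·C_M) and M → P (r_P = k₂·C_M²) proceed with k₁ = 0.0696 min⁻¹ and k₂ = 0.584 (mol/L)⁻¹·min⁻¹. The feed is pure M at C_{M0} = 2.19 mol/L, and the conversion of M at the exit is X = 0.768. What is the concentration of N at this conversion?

0.155 mol/L

C_M = C_{M0}(1−X) = 0.5081 mol/L.
Along a PFR/batch, dC_N/dC_M = −r_N/(r_N+r_P) = −k₁/(k₁+k₂·C_M).
Integrating from C_{M0} to C_M: C_N = (0.0696/0.584)·ln[(0.0696+0.584·2.19)/(0.0696+0.584·0.508)] = 0.1192·ln(1.349/0.3663) = 0.1553 mol/L.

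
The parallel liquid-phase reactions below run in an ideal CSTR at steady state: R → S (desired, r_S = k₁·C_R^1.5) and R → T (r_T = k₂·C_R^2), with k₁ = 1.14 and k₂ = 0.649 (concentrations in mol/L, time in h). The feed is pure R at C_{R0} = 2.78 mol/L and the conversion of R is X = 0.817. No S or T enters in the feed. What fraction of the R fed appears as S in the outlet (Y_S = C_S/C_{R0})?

Exit C_R = C_{R0}(1−X) = 2.78×0.183 = 0.5087 mol/L.
A CSTR operates uniformly at the exit composition, giving r_S = 0.4137 and r_T = 0.1680 (each k·C_R^n at C_R = 0.5087).
Fraction of consumed R going to S: r_S/(r_S+r_T) = 0.7112.
C_S = 0.7112·C_{R0}·X = 0.7112×2.78×0.817 = 1.62 mol/L; Y_S = C_S/C_{R0} = 0.581.

0.581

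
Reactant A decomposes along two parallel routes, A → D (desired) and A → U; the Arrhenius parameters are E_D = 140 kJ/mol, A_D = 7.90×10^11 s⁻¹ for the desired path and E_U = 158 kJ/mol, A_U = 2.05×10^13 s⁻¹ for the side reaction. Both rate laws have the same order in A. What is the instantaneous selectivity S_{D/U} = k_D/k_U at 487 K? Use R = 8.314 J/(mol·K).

3.29

Since both paths have the same order in A, the concentration cancels and S_{D/U} = k_D/k_U = (A_D/A_U)·exp[(E_U−E_D)/(RT)].
(E_U−E_D)/(RT) = (158−140)×10³/(8.314×487) = 18000/4049 = 4.446.
k_D/k_U = (7.90×10^11/2.05×10^13)·exp(4.446) = 0.03854 × 85.25 = 3.29.
Since E_D < E_U, lowering the temperature improves selectivity toward D.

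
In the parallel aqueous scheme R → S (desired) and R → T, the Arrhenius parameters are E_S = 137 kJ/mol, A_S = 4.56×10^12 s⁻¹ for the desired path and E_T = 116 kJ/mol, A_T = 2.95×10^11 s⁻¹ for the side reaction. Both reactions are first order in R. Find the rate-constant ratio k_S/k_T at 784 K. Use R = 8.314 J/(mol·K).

Since both paths have the same order in R, the concentration cancels and S_{S/T} = k_S/k_T = (A_S/A_T)·exp[(E_T−E_S)/(RT)].
(E_T−E_S)/(RT) = (116−137)×10³/(8.314×784) = -21000/6518 = -3.222.
k_S/k_T = (4.56×10^12/2.95×10^11)·exp(-3.222) = 15.46 × 0.03988 = 0.617.

0.617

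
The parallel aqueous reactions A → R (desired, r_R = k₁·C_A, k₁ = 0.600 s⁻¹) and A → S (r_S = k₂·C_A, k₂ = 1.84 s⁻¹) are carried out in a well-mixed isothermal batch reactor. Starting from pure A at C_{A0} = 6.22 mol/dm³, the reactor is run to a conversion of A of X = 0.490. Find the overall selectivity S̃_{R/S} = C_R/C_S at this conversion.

0.326

C_A = C_{A0}(1−X) = 3.172 mol/dm³.
Both paths are first order in A, so the instantaneous fraction to R is constant: dC_R/d(−C_A) = k₁/(k₁+k₂) = 0.2459.
C_R = 0.2459·(C_{A0}−C_A) = 0.2459×3.048 = 0.749 mol/dm³.
C_S = (C_{A0}−C_A)−C_R = 2.298 mol/dm³; S̃_{R/S} = 0.7495/2.298 = 0.326.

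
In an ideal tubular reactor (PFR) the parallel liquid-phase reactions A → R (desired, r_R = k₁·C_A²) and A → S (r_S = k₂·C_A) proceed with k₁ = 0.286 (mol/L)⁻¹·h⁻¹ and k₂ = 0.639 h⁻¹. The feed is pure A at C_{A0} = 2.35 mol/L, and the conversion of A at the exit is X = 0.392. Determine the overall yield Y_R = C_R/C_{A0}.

C_A = C_{A0}(1−X) = 1.429 mol/L.
Along a PFR/batch, dC_S/dC_A = −r_S/(r_R+r_S) = −k₂/(k₂+k₁·C_A).
Integrating from C_{A0} to C_A: C_S = (0.639/0.286)·ln[(0.639+0.286·2.35)/(0.639+0.286·1.43)] = 2.234·ln(1.311/1.048) = 0.5012 mol/L.
Then C_R = (C_{A0}−C_A) − C_S = 0.9212 − 0.5012 = 0.4200 mol/L.
Y_R = C_R/C_{A0} = 0.4200/2.35 = 0.179.

0.179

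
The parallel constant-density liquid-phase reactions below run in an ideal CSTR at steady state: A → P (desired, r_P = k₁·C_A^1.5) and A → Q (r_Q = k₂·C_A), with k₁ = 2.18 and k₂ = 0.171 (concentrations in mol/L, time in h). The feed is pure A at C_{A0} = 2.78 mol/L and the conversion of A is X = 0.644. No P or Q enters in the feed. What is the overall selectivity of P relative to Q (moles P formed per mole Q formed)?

12.7

Exit C_A = C_{A0}(1−X) = 2.78×0.356 = 0.9897 mol/L.
In a CSTR the entire volume is at exit conditions, so r_P = 2.18×0.9897^1.5 = 2.146 and r_Q = 0.171×0.9897 = 0.1692.
Overall selectivity = C_P/C_Q = r_Pτ/(r_Qτ) = r_P/r_Q = 12.7.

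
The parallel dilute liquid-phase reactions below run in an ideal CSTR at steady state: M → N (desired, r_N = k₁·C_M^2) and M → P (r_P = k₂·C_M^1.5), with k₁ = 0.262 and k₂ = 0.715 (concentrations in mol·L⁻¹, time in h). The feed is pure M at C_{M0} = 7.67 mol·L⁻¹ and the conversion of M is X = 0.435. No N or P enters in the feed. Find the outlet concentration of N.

1.44 mol·L⁻¹

Exit C_M = C_{M0}(1−X) = 7.67×0.565 = 4.334 mol·L⁻¹.
Rates in a CSTR are evaluated at the outlet concentration: r_N = 0.262×4.334^2 = 4.920, r_P = 0.715×4.334^1.5 = 6.450.
Fraction of consumed M going to N: r_N/(r_N+r_P) = 0.4327.
C_N = 0.4327·C_{M0}·X = 0.4327×7.67×0.435 = 1.44 mol·L⁻¹.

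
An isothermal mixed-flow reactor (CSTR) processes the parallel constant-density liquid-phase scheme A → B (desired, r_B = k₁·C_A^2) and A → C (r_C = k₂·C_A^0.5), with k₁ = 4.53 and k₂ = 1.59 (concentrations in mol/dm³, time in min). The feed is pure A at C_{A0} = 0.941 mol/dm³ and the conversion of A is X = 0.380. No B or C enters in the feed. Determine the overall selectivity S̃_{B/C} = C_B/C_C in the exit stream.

Exit C_A = C_{A0}(1−X) = 0.941×0.620 = 0.5834 mol/dm³.
Rates in a CSTR are evaluated at the outlet concentration: r_B = 4.53×0.5834^2 = 1.542, r_C = 1.59×0.5834^0.5 = 1.214.
Overall selectivity = C_B/C_C = r_Bτ/(r_Cτ) = r_B/r_C = 1.27.

1.27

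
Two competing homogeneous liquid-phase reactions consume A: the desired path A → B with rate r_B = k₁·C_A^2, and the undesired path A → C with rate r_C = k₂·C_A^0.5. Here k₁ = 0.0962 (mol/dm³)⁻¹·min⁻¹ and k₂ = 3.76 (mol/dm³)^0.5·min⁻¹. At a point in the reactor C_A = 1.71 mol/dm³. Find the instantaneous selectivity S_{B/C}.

S_{B/C} = r_B/r_C = (k₁·C_A^2)/(k₂·C_A^0.5) = (k₁/k₂)·C_A^1.5.
= (0.0962×1.710^2) / (3.76×1.710^0.5) = 0.2813/4.917 = 0.0572.
Since the desired path is higher order in A, keeping C_A high (PFR or concentrated feed) favours B.

0.0572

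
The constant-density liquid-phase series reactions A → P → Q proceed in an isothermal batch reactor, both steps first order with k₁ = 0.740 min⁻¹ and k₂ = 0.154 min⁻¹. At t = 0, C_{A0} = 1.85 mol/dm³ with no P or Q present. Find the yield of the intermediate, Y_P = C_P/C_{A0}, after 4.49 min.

The intermediate concentration in a first-order A→B→C sequence is C_P = k₁C_{A0}(e^(−k₁t) − e^(−k₂t))/(k₂−k₁).
e^(−k₁t) = e^(−0.740×4.49) = e^(−3.323) = 0.03606; e^(−k₂t) = e^(−0.6915) = 0.5008.
C_P = 0.740×1.85/(0.154−0.740) × (0.03606−0.5008) = (-2.336)×(-0.4648) = 1.086 mol/dm³.
Y_P = C_P/C_{A0} = 1.086/1.85 = 0.587.

0.587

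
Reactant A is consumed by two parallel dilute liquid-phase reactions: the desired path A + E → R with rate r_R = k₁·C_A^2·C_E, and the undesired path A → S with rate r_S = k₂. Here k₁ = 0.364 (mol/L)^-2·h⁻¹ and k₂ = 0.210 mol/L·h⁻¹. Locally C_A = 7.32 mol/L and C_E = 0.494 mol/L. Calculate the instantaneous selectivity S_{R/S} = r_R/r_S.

45.9

S_{R/S} = r_R/r_S = (k₁·C_A^2·C_E)/(k₂) = (k₁/k₂)·C_A^2·C_E.
= (0.364×7.320^2×0.4940) / (0.210) = 9.635/0.2100 = 45.9.
Since the desired path is higher order in A, keeping C_A high (PFR or concentrated feed) favours R.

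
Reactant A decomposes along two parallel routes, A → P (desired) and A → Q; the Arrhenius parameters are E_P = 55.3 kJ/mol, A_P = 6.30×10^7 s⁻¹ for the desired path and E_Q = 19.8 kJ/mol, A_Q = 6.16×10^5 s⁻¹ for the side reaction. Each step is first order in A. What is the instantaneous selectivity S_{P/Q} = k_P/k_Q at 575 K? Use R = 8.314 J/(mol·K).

0.0609

Since both paths have the same order in A, the concentration cancels and S_{P/Q} = k_P/k_Q = (A_P/A_Q)·exp[(E_Q−E_P)/(RT)].
(E_Q−E_P)/(RT) = (19.8−55.3)×10³/(8.314×575) = -35500/4781 = -7.426.
k_P/k_Q = (6.30×10^7/6.16×10^5)·exp(-7.426) = 102.3 × 5.956×10^-4 = 0.0609.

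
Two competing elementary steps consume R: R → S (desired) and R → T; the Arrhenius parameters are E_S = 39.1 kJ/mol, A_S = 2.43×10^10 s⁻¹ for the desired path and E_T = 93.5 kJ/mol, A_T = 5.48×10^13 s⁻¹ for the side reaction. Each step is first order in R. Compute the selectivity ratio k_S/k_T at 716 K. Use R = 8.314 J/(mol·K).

4.13

With equal orders, S_{S/T} = k_S/k_T = (A_S/A_T)·exp[(E_T−E_S)/(RT)].
(E_T−E_S)/(RT) = (93.5−39.1)×10³/(8.314×716) = 54400/5953 = 9.139.
k_S/k_T = (2.43×10^10/5.48×10^13)·exp(9.139) = 4.434×10^-4 × 9307 = 4.13.
Since E_S < E_T, lowering the temperature improves selectivity toward S.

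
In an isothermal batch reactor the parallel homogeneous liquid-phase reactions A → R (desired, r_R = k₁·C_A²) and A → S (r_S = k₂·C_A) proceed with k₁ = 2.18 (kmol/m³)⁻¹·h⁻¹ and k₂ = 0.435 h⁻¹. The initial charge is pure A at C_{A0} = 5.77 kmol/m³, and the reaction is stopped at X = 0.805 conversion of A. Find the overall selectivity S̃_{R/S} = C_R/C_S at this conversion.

14.5

C_A = C_{A0}(1−X) = 1.125 kmol/m³.
Along a PFR/batch, dC_S/dC_A = −r_S/(r_R+r_S) = −k₂/(k₂+k₁·C_A).
Integrating from C_{A0} to C_A: C_S = (0.435/2.18)·ln[(0.435+2.18·5.77)/(0.435+2.18·1.13)] = 0.1995·ln(13.01/2.888) = 0.3004 kmol/m³.
Then C_R = (C_{A0}−C_A) − C_S = 4.645 − 0.3004 = 4.344 kmol/m³.
S̃_{R/S} = C_R/C_S = 4.344/0.3004 = 14.5.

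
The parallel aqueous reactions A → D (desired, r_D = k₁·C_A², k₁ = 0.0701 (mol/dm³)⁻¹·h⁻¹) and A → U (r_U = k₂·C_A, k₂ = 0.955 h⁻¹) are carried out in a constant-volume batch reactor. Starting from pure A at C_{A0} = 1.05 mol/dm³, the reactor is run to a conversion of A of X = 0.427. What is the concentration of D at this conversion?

0.0256 mol/dm³

C_A = C_{A0}(1−X) = 0.6017 mol/dm³.
Along a PFR/batch, dC_U/dC_A = −r_U/(r_D+r_U) = −k₂/(k₂+k₁·C_A).
Integrating from C_{A0} to C_A: C_U = (0.955/0.0701)·ln[(0.955+0.0701·1.05)/(0.955+0.0701·0.602)] = 13.62·ln(1.029/0.9972) = 0.4228 mol/dm³.
Then C_D = (C_{A0}−C_A) − C_U = 0.4484 − 0.4228 = 0.02559 mol/dm³.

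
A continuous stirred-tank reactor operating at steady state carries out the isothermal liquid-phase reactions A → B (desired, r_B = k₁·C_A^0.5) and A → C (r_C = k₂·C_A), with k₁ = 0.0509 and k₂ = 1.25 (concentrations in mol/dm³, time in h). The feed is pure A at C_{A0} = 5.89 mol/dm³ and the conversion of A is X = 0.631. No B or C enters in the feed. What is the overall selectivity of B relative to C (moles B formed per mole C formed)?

Exit C_A = C_{A0}(1−X) = 5.89×0.369 = 2.173 mol/dm³.
Rates in a CSTR are evaluated at the outlet concentration: r_B = 0.0509×2.173^0.5 = 0.07504, r_C = 1.25×2.173 = 2.717.
Overall selectivity = C_B/C_C = r_Bτ/(r_Cτ) = r_B/r_C = 0.0276.

0.0276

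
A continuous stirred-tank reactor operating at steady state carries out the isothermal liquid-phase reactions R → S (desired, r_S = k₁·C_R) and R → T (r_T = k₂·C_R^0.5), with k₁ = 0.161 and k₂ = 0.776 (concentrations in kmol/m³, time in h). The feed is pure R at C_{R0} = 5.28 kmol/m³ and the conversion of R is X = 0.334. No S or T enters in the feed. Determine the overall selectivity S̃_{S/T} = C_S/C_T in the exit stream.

0.389

Exit C_R = C_{R0}(1−X) = 5.28×0.666 = 3.516 kmol/m³.
In a CSTR the entire volume is at exit conditions, so r_S = 0.161×3.516 = 0.5662 and r_T = 0.776×3.516^0.5 = 1.455.
Overall selectivity = C_S/C_T = r_Sτ/(r_Tτ) = r_S/r_T = 0.389.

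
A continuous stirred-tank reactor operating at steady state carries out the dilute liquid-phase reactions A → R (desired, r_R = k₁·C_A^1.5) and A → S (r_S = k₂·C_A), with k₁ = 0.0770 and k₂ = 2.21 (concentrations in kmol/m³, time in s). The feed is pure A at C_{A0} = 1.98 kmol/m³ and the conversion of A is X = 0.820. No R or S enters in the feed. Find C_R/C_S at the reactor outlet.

Exit C_A = C_{A0}(1−X) = 1.98×0.180 = 0.3564 kmol/m³.
Rates in a CSTR are evaluated at the outlet concentration: r_R = 0.0770×0.3564^1.5 = 0.01638, r_S = 2.21×0.3564 = 0.7876.
Overall selectivity = C_R/C_S = r_Rτ/(r_Sτ) = r_R/r_S = 0.0208.

0.0208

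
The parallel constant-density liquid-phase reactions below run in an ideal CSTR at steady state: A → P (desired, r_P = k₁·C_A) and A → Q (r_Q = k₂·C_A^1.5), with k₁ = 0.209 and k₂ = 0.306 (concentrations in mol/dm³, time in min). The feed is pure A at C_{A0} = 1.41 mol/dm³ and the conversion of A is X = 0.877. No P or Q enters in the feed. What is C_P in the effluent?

0.768 mol/dm³

Exit C_A = C_{A0}(1−X) = 1.41×0.123 = 0.1734 mol/dm³.
Rates in a CSTR are evaluated at the outlet concentration: r_P = 0.209×0.1734 = 0.03625, r_Q = 0.306×0.1734^1.5 = 0.02210.
Fraction of consumed A going to P: r_P/(r_P+r_Q) = 0.6212.
C_P = 0.6212·C_{A0}·X = 0.6212×1.41×0.877 = 0.768 mol/dm³.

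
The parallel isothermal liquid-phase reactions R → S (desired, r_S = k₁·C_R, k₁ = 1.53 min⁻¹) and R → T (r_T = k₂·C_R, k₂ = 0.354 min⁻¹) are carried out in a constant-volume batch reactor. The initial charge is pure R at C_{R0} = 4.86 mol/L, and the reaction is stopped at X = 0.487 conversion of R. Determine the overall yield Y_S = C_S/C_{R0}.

0.395

C_R = C_{R0}(1−X) = 2.493 mol/L.
Both paths are first order in R, so the instantaneous fraction to S is constant: dC_S/d(−C_R) = k₁/(k₁+k₂) = 0.8121.
C_S = 0.8121·(C_{R0}−C_R) = 0.8121×2.367 = 1.92 mol/L.
Y_S = C_S/C_{R0} = 1.922/4.86 = 0.395.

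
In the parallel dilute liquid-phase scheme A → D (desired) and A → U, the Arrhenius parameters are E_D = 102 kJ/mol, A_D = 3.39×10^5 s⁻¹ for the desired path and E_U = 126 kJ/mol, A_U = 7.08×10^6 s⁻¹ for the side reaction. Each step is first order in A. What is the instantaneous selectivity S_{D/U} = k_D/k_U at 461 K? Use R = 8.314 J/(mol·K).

With equal orders, S_{D/U} = k_D/k_U = (A_D/A_U)·exp[(E_U−E_D)/(RT)].
(E_U−E_D)/(RT) = (126−102)×10³/(8.314×461) = 24000/3833 = 6.262.
k_D/k_U = (3.39×10^5/7.08×10^6)·exp(6.262) = 0.04788 × 524.2 = 25.1.
Since E_D < E_U, lowering the temperature improves selectivity toward D.

25.1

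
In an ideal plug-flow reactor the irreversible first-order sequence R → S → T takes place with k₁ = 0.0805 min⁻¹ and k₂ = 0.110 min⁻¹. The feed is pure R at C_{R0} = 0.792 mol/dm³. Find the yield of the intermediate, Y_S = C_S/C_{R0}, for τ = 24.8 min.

0.192

Solving the coupled first-order balances gives C_S(τ) = [k₁/(k₂−k₁)]·C_{R0}·(e^(−k₁τ) − e^(−k₂τ)).
e^(−k₁τ) = e^(−0.0805×24.8) = e^(−1.996) = 0.1358; e^(−k₂τ) = e^(−2.728) = 0.06535.
C_S = 0.0805×0.792/(0.110−0.0805) × (0.1358−0.06535) = 2.161×0.07047 = 0.1523 mol/dm³.
Y_S = C_S/C_{R0} = 0.1523/0.792 = 0.192.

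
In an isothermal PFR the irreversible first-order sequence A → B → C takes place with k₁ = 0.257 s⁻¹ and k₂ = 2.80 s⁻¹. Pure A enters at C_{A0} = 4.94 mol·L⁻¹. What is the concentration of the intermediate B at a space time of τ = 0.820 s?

Solving the coupled first-order balances gives C_B(τ) = [k₁/(k₂−k₁)]·C_{A0}·(e^(−k₁τ) − e^(−k₂τ)).
e^(−k₁τ) = e^(−0.257×0.820) = e^(−0.2107) = 0.8100; e^(−k₂τ) = e^(−2.296) = 0.1007.
C_B = 0.257×4.94/(2.80−0.257) × (0.8100−0.1007) = 0.4992×0.7093 = 0.3541 mol·L⁻¹.

0.354 mol·L⁻¹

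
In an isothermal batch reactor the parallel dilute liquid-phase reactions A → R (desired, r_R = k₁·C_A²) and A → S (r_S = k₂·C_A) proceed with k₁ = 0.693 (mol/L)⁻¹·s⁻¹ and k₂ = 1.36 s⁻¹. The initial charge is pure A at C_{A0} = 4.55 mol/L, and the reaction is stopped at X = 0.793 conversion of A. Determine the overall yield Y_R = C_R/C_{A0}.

C_A = C_{A0}(1−X) = 0.9418 mol/L.
Along a PFR/batch, dC_S/dC_A = −r_S/(r_R+r_S) = −k₂/(k₂+k₁·C_A).
Integrating from C_{A0} to C_A: C_S = (1.36/0.693)·ln[(1.36+0.693·4.55)/(1.36+0.693·0.942)] = 1.962·ln(4.513/2.013) = 1.585 mol/L.
Then C_R = (C_{A0}−C_A) − C_S = 3.608 − 1.585 = 2.023 mol/L.
Y_R = C_R/C_{A0} = 2.023/4.55 = 0.445.

0.445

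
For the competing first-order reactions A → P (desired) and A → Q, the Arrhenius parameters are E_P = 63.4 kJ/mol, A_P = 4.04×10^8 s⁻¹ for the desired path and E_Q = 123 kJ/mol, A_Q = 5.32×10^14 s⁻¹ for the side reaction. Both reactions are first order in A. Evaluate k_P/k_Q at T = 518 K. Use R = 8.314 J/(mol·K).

k_P/k_Q = (A_P/A_Q)·exp[−(E_P−E_Q)/(RT)] = (A_P/A_Q)·exp[(E_Q−E_P)/(RT)].
(E_Q−E_P)/(RT) = (123−63.4)×10³/(8.314×518) = 59600/4307 = 13.84.
k_P/k_Q = (4.04×10^8/5.32×10^14)·exp(13.84) = 7.594×10^-7 × 1.024×10^6 = 0.777.
Since E_P < E_Q, lowering the temperature improves selectivity toward P.

0.777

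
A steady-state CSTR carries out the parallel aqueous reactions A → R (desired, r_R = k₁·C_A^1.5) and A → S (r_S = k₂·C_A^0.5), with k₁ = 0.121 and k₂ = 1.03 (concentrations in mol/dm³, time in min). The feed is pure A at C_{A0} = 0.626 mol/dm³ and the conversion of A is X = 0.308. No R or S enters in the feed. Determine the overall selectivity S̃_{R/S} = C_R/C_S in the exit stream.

0.0509

Exit C_A = C_{A0}(1−X) = 0.626×0.692 = 0.4332 mol/dm³.
Rates in a CSTR are evaluated at the outlet concentration: r_R = 0.121×0.4332^1.5 = 0.03450, r_S = 1.03×0.4332^0.5 = 0.6779.
Overall selectivity = C_R/C_S = r_Rτ/(r_Sτ) = r_R/r_S = 0.0509.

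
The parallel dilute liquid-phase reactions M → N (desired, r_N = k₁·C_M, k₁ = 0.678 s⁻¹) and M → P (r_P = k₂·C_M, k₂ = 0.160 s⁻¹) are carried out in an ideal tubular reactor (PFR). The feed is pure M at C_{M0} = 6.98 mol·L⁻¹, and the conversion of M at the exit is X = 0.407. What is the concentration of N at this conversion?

C_M = C_{M0}(1−X) = 4.139 mol·L⁻¹.
Both paths are first order in M, so the instantaneous fraction to N is constant: dC_N/d(−C_M) = k₁/(k₁+k₂) = 0.8091.
C_N = 0.8091·(C_{M0}−C_M) = 0.8091×2.841 = 2.30 mol·L⁻¹.

2.30 mol·L⁻¹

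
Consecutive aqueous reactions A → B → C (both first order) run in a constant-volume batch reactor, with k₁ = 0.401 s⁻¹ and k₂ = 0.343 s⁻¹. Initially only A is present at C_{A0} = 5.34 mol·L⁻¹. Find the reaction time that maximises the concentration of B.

For first-order series the maximum of C_B occurs at t_opt = ln(k₂/k₁)/(k₂−k₁).
= ln(0.343/0.401)/(0.343−0.401) = ln(0.8554)/-0.05800 = -0.1562/-0.05800 = 2.69 s.

2.69 s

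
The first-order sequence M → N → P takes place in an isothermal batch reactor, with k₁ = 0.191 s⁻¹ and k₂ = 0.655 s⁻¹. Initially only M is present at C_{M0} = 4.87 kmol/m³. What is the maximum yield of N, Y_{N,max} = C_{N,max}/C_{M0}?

0.176

For a first-order series the maximum intermediate yield is C_{N,max}/C_{M0} = (k₁/k₂)^[k₂/(k₂−k₁)].
= (0.191/0.655)^(0.655/(0.655−0.191)) = (0.2916)^(1.412) = 0.1756.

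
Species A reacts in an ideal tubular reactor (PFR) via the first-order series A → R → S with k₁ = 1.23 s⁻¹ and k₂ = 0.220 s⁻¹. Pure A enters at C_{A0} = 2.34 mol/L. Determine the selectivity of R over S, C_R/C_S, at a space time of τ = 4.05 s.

0.979

For first-order series with pure A initially, C_R(τ) = k₁C_{A0}/(k₂−k₁)·(e^(−k₁τ) − e^(−k₂τ)).
e^(−k₁τ) = e^(−1.23×4.05) = e^(−4.981) = 0.006864; e^(−k₂τ) = e^(−0.8910) = 0.4102.
C_R = 1.23×2.34/(0.220−1.23) × (0.006864−0.4102) = (-2.850)×(-0.4034) = 1.150 mol/L.
C_A = C_{A0}e^(−k₁τ) = 0.01606 mol/L, so C_S = C_{A0}−C_A−C_R = 1.174 mol/L; C_R/C_S = 0.979.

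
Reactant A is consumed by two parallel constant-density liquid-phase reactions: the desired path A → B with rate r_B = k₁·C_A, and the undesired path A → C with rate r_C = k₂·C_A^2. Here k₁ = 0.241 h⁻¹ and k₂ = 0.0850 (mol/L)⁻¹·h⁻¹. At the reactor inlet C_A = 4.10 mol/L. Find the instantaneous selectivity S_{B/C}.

0.692

S_{B/C} = r_B/r_C = (k₁·C_A)/(k₂·C_A^2) = (k₁/k₂)·C_A⁻¹.
= (0.241×4.100) / (0.0850×4.100^2) = 0.9881/1.429 = 0.692.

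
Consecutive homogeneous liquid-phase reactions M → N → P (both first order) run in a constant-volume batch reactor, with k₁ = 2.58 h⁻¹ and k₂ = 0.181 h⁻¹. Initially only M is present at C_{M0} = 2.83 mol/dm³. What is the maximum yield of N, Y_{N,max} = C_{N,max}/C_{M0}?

At the optimum, C_{N,max}/C_{M0} = (k₁/k₂)^[k₂/(k₂−k₁)].
= (2.58/0.181)^(0.181/(0.181−2.58)) = (14.25)^(-0.07545) = 0.8183.

0.818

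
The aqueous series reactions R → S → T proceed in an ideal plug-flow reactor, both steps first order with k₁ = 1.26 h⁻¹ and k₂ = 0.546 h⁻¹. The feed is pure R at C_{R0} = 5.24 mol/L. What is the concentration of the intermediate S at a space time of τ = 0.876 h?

For first-order series with pure R initially, C_S(τ) = k₁C_{R0}/(k₂−k₁)·(e^(−k₁τ) − e^(−k₂τ)).
e^(−k₁τ) = e^(−1.26×0.876) = e^(−1.104) = 0.3316; e^(−k₂τ) = e^(−0.4783) = 0.6198.
C_S = 1.26×5.24/(0.546−1.26) × (0.3316−0.6198) = (-9.247)×(-0.2882) = 2.665 mol/L.

2.67 mol/L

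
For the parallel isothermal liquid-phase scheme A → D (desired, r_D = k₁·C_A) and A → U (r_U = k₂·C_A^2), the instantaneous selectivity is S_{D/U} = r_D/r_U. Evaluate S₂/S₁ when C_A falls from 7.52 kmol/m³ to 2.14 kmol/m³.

S_{D/U} = (k₁/k₂)·C_A⁻¹, so S₂/S₁ = (C_{A,2}/C_{A,1})⁻¹.
= 7.52/2.14 = 3.51.

3.51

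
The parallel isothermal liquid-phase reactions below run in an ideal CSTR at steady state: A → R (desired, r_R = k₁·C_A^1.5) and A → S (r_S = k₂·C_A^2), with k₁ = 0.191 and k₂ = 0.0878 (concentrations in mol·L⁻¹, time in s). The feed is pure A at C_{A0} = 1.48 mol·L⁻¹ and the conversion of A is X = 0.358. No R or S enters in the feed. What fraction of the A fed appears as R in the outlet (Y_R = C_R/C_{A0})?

Exit C_A = C_{A0}(1−X) = 1.48×0.642 = 0.9502 mol·L⁻¹.
In a CSTR the entire volume is at exit conditions, so r_R = 0.191×0.9502^1.5 = 0.1769 and r_S = 0.0878×0.9502^2 = 0.07927.
Fraction of consumed A going to R: r_R/(r_R+r_S) = 0.6906.
C_R = 0.6906·C_{A0}·X = 0.6906×1.48×0.358 = 0.366 mol·L⁻¹; Y_R = C_R/C_{A0} = 0.247.

0.247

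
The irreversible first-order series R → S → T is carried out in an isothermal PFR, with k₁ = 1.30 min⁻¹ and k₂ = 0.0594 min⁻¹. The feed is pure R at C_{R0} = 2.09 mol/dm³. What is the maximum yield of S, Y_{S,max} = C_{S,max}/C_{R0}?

At the optimum, C_{S,max}/C_{R0} = (k₁/k₂)^[k₂/(k₂−k₁)].
= (1.30/0.0594)^(0.0594/(0.0594−1.30)) = (21.89)^(-0.04788) = 0.8626.

0.863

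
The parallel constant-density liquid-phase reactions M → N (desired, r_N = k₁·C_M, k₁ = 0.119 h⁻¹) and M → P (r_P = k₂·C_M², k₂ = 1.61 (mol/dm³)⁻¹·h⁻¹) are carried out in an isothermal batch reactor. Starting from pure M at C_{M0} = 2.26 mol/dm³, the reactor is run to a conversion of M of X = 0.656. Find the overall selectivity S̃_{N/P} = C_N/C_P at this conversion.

0.0529

C_M = C_{M0}(1−X) = 0.7774 mol/dm³.
Along a PFR/batch, dC_N/dC_M = −r_N/(r_N+r_P) = −k₁/(k₁+k₂·C_M).
Integrating from C_{M0} to C_M: C_N = (0.119/1.61)·ln[(0.119+1.61·2.26)/(0.119+1.61·0.777)] = 0.07391·ln(3.758/1.371) = 0.07454 mol/dm³.
C_P = (C_{M0}−C_M)−C_N = 1.408 mol/dm³; S̃_{N/P} = 0.07454/1.408 = 0.0529.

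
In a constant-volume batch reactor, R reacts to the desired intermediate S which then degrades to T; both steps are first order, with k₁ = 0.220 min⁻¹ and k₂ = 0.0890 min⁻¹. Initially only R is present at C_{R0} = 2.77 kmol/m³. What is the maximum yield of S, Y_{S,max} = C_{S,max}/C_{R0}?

At the optimum, C_{S,max}/C_{R0} = (k₁/k₂)^[k₂/(k₂−k₁)].
= (0.220/0.0890)^(0.0890/(0.0890−0.220)) = (2.472)^(-0.6794) = 0.5407.

0.541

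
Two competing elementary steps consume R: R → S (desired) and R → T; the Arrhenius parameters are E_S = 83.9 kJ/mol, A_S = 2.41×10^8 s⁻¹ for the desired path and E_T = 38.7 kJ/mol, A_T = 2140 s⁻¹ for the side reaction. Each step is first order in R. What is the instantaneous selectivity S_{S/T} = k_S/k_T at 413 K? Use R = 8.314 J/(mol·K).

0.216

With equal orders, S_{S/T} = k_S/k_T = (A_S/A_T)·exp[(E_T−E_S)/(RT)].
(E_T−E_S)/(RT) = (38.7−83.9)×10³/(8.314×413) = -45200/3434 = -13.16.
k_S/k_T = (2.41×10^8/2140)·exp(-13.16) = 1.126×10^5 × 1.919×10^-6 = 0.216.
Since E_S > E_T, raising the temperature improves selectivity toward S.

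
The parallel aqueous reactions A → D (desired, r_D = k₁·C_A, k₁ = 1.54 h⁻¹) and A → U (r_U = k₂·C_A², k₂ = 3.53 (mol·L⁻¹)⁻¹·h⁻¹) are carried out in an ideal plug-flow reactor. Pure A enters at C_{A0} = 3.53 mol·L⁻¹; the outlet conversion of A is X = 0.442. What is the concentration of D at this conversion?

C_A = C_{A0}(1−X) = 1.970 mol·L⁻¹.
Along a PFR/batch, dC_D/dC_A = −r_D/(r_D+r_U) = −k₁/(k₁+k₂·C_A).
Integrating from C_{A0} to C_A: C_D = (1.54/3.53)·ln[(1.54+3.53·3.53)/(1.54+3.53·1.97)] = 0.4363·ln(14.00/8.493) = 0.2181 mol·L⁻¹.

0.218 mol·L⁻¹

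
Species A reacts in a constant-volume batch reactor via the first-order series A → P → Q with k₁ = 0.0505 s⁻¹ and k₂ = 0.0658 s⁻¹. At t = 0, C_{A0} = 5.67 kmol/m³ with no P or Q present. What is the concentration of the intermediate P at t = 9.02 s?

For first-order series with pure A initially, C_P(t) = k₁C_{A0}/(k₂−k₁)·(e^(−k₁t) − e^(−k₂t)).
e^(−k₁t) = e^(−0.0505×9.02) = e^(−0.4555) = 0.6341; e^(−k₂t) = e^(−0.5935) = 0.5524.
C_P = 0.0505×5.67/(0.0658−0.0505) × (0.6341−0.5524) = 18.71×0.08174 = 1.530 kmol/m³.

1.53 kmol/m³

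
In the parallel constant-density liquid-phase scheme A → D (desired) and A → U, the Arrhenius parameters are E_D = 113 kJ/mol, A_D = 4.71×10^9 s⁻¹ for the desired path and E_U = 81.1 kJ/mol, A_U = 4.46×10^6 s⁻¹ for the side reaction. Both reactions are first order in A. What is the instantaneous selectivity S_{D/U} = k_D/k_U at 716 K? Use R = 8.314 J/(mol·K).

With equal orders, S_{D/U} = k_D/k_U = (A_D/A_U)·exp[(E_U−E_D)/(RT)].
(E_U−E_D)/(RT) = (81.1−113)×10³/(8.314×716) = -31900/5953 = -5.359.
k_D/k_U = (4.71×10^9/4.46×10^6)·exp(-5.359) = 1056 × 0.004707 = 4.97.

4.97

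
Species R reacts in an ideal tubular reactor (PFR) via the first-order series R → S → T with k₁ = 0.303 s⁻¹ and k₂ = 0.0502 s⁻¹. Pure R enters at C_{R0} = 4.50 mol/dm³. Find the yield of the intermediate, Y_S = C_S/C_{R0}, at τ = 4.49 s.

Solving the coupled first-order balances gives C_S(τ) = [k₁/(k₂−k₁)]·C_{R0}·(e^(−k₁τ) − e^(−k₂τ)).
e^(−k₁τ) = e^(−0.303×4.49) = e^(−1.360) = 0.2565; e^(−k₂τ) = e^(−0.2254) = 0.7982.
C_S = 0.303×4.50/(0.0502−0.303) × (0.2565−0.7982) = (-5.394)×(-0.5417) = 2.921 mol/dm³.
Y_S = C_S/C_{R0} = 2.921/4.50 = 0.649.

0.649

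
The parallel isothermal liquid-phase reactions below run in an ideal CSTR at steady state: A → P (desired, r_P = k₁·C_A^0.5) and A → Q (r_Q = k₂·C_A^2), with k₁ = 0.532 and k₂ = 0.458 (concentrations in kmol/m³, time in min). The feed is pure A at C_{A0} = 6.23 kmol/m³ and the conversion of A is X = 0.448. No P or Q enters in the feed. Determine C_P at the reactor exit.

0.430 kmol/m³

Exit C_A = C_{A0}(1−X) = 6.23×0.552 = 3.439 kmol/m³.
A CSTR operates uniformly at the exit composition, giving r_P = 0.9866 and r_Q = 5.417 (each k·C_A^n at C_A = 3.439).
Fraction of consumed A going to P: r_P/(r_P+r_Q) = 0.1541.
C_P = 0.1541·C_{A0}·X = 0.1541×6.23×0.448 = 0.430 kmol/m³.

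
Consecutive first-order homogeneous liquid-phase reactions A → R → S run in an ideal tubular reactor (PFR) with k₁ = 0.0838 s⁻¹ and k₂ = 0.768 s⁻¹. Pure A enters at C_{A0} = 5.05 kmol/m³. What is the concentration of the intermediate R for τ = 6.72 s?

The intermediate concentration in a first-order A→B→C sequence is C_R = k₁C_{A0}(e^(−k₁τ) − e^(−k₂τ))/(k₂−k₁).
e^(−k₁τ) = e^(−0.0838×6.72) = e^(−0.5631) = 0.5694; e^(−k₂τ) = e^(−5.161) = 0.005736.
C_R = 0.0838×5.05/(0.768−0.0838) × (0.5694−0.005736) = 0.6185×0.5637 = 0.3486 kmol/m³.

0.349 kmol/m³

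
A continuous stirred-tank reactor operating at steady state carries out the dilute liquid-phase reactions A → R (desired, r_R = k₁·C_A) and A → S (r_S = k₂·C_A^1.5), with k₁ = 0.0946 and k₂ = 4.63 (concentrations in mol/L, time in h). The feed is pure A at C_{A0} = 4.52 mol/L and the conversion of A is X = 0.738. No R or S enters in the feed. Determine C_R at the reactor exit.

0.0615 mol/L

Exit C_A = C_{A0}(1−X) = 4.52×0.262 = 1.184 mol/L.
A CSTR operates uniformly at the exit composition, giving r_R = 0.1120 and r_S = 5.967 (each k·C_A^n at C_A = 1.184).
Fraction of consumed A going to R: r_R/(r_R+r_S) = 0.01843.
C_R = 0.01843·C_{A0}·X = 0.01843×4.52×0.738 = 0.0615 mol/L.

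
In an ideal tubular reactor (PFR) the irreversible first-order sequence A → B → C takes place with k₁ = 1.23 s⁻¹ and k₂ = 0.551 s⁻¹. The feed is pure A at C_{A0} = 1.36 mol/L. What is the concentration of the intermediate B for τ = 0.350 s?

0.430 mol/L

For first-order series with pure A initially, C_B(τ) = k₁C_{A0}/(k₂−k₁)·(e^(−k₁τ) − e^(−k₂τ)).
e^(−k₁τ) = e^(−1.23×0.350) = e^(−0.4305) = 0.6502; e^(−k₂τ) = e^(−0.1928) = 0.8246.
C_B = 1.23×1.36/(0.551−1.23) × (0.6502−0.8246) = (-2.464)×(-0.1744) = 0.4297 mol/L.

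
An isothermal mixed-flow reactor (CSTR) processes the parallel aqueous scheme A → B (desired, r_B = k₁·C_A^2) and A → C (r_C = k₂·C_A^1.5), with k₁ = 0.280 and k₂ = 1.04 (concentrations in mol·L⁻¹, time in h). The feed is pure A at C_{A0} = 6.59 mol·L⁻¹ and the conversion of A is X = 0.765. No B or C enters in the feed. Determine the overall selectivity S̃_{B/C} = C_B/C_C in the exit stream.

Exit C_A = C_{A0}(1−X) = 6.59×0.235 = 1.549 mol·L⁻¹.
In a CSTR the entire volume is at exit conditions, so r_B = 0.280×1.549^2 = 0.6715 and r_C = 1.04×1.549^1.5 = 2.004.
Overall selectivity = C_B/C_C = r_Bτ/(r_Cτ) = r_B/r_C = 0.335.

0.335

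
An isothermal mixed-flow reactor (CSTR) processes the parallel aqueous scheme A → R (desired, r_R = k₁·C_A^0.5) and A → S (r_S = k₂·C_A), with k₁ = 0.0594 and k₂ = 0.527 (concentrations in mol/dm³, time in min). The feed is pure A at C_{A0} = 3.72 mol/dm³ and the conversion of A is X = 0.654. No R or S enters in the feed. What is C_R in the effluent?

0.220 mol/dm³

Exit C_A = C_{A0}(1−X) = 3.72×0.346 = 1.287 mol/dm³.
A CSTR operates uniformly at the exit composition, giving r_R = 0.06739 and r_S = 0.6783 (each k·C_A^n at C_A = 1.287).
Fraction of consumed A going to R: r_R/(r_R+r_S) = 0.09037.
C_R = 0.09037·C_{A0}·X = 0.09037×3.72×0.654 = 0.220 mol/dm³.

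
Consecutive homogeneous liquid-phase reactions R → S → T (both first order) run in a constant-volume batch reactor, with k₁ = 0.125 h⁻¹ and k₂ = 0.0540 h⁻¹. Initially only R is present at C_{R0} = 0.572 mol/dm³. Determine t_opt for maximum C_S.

The intermediate peaks when r₁ = r₂, i.e. k₁e^(−k₁t) = k₂e^(−k₂t), giving t_opt = ln(k₂/k₁)/(k₂−k₁).
= ln(0.0540/0.125)/(0.0540−0.125) = ln(0.4320)/-0.07100 = -0.8393/-0.07100 = 11.8 h.

11.8 h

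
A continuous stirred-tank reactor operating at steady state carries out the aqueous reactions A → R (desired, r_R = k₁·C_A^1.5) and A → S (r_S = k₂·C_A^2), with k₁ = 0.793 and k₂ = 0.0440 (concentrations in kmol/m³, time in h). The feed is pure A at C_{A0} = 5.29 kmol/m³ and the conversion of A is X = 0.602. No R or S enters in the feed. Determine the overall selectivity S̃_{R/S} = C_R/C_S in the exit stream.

12.4

Exit C_A = C_{A0}(1−X) = 5.29×0.398 = 2.105 kmol/m³.
In a CSTR the entire volume is at exit conditions, so r_R = 0.793×2.105^1.5 = 2.423 and r_S = 0.0440×2.105^2 = 0.1950.
Overall selectivity = C_R/C_S = r_Rτ/(r_Sτ) = r_R/r_S = 12.4.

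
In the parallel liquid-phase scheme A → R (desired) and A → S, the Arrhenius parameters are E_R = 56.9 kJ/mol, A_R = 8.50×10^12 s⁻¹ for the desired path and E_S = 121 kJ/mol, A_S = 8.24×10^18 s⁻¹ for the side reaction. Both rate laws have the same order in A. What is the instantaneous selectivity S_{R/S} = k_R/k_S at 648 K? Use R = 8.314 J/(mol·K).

0.152

k_R/k_S = (A_R/A_S)·exp[−(E_R−E_S)/(RT)] = (A_R/A_S)·exp[(E_S−E_R)/(RT)].
(E_S−E_R)/(RT) = (121−56.9)×10³/(8.314×648) = 64100/5387 = 11.90.
k_R/k_S = (8.50×10^12/8.24×10^18)·exp(11.90) = 1.032×10^-6 × 1.470×10^5 = 0.152.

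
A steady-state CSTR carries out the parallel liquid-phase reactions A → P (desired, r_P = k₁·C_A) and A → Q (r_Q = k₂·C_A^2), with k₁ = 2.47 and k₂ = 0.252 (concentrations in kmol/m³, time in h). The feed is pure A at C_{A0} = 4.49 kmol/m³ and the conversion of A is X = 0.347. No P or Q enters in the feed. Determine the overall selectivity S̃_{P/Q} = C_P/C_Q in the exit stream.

3.34

Exit C_A = C_{A0}(1−X) = 4.49×0.653 = 2.932 kmol/m³.
In a CSTR the entire volume is at exit conditions, so r_P = 2.47×2.932 = 7.242 and r_Q = 0.252×2.932^2 = 2.166.
Overall selectivity = C_P/C_Q = r_Pτ/(r_Qτ) = r_P/r_Q = 3.34.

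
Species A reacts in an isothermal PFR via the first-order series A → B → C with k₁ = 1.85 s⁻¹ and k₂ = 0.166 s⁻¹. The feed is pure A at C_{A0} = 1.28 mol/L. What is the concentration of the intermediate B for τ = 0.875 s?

For first-order series with pure A initially, C_B(τ) = k₁C_{A0}/(k₂−k₁)·(e^(−k₁τ) − e^(−k₂τ)).
e^(−k₁τ) = e^(−1.85×0.875) = e^(−1.619) = 0.1981; e^(−k₂τ) = e^(−0.1453) = 0.8648.
C_B = 1.85×1.28/(0.166−1.85) × (0.1981−0.8648) = (-1.406)×(-0.6667) = 0.9374 mol/L.

0.937 mol/L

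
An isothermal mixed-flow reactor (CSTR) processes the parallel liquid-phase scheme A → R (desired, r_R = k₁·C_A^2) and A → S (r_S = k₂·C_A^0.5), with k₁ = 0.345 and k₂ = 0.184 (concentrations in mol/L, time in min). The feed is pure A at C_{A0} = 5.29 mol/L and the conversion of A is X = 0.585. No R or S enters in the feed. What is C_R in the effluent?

2.66 mol/L

Exit C_A = C_{A0}(1−X) = 5.29×0.415 = 2.195 mol/L.
A CSTR operates uniformly at the exit composition, giving r_R = 1.663 and r_S = 0.2726 (each k·C_A^n at C_A = 2.195).
Fraction of consumed A going to R: r_R/(r_R+r_S) = 0.8591.
C_R = 0.8591·C_{A0}·X = 0.8591×5.29×0.585 = 2.66 mol/L.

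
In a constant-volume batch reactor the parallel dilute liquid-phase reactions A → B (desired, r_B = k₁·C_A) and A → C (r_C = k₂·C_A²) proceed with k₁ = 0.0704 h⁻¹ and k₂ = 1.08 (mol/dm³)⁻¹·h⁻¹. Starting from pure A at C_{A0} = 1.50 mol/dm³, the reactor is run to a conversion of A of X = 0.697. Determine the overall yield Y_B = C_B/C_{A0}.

C_A = C_{A0}(1−X) = 0.4545 mol/dm³.
Along a PFR/batch, dC_B/dC_A = −r_B/(r_B+r_C) = −k₁/(k₁+k₂·C_A).
Integrating from C_{A0} to C_A: C_B = (0.0704/1.08)·ln[(0.0704+1.08·1.50)/(0.0704+1.08·0.455)] = 0.06519·ln(1.690/0.5613) = 0.07187 mol/dm³.
Y_B = C_B/C_{A0} = 0.07187/1.50 = 0.0479.

0.0479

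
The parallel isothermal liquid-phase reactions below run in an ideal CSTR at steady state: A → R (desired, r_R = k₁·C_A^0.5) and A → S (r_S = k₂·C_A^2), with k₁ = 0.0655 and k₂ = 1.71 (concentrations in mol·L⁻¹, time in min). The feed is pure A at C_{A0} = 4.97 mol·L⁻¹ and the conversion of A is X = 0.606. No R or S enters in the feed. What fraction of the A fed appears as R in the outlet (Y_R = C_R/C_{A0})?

Exit C_A = C_{A0}(1−X) = 4.97×0.394 = 1.958 mol·L⁻¹.
A CSTR operates uniformly at the exit composition, giving r_R = 0.09166 and r_S = 6.557 (each k·C_A^n at C_A = 1.958).
Fraction of consumed A going to R: r_R/(r_R+r_S) = 0.01379.
C_R = 0.01379·C_{A0}·X = 0.01379×4.97×0.606 = 0.0415 mol·L⁻¹; Y_R = C_R/C_{A0} = 0.00835.

0.00835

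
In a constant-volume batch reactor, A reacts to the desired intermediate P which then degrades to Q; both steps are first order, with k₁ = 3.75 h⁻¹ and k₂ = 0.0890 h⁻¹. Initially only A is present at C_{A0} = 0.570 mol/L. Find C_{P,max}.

0.520 mol/L

At the optimum, C_{P,max}/C_{A0} = (k₁/k₂)^[k₂/(k₂−k₁)].
= (3.75/0.0890)^(0.0890/(0.0890−3.75)) = (42.13)^(-0.02431) = 0.9131.
C_{P,max} = 0.9131×0.570 = 0.520 mol/L.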